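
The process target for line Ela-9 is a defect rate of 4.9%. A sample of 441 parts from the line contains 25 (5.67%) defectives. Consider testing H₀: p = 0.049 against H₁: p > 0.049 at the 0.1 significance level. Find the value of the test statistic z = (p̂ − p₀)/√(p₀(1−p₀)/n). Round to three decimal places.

p̂ = 25/441 = 0.05669.
SE = √(p₀(1−p₀)/n) = √(0.046599/441) = 0.01028.
z = (0.05669 − 0.049)/0.01028 = 0.00769/0.01028 = 0.748.
p-value = P(Z > 0.748) ≈ 0.2272. With α = 0.1, fail to reject H₀.

z = 0.748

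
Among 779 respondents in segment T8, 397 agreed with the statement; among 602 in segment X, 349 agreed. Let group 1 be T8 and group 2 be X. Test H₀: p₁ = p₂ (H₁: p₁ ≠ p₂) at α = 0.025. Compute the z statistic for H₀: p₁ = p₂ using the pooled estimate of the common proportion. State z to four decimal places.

p̂₁ = 397/779 ≈ 0.509628, p̂₂ = 349/602 ≈ 0.579734.
Pooled p̂ = (397+349)/(779+602) = 746/1381 = 0.540188.
SE = √(0.248385 × 0.00294483) = 0.027045.
z = (0.509628 − 0.579734)/0.027045 = -0.070106/0.027045 = -2.5922.
p-value = 2·P(Z > 2.592) ≈ 0.0095; since p < α = 0.025, reject H₀.

z = -2.5922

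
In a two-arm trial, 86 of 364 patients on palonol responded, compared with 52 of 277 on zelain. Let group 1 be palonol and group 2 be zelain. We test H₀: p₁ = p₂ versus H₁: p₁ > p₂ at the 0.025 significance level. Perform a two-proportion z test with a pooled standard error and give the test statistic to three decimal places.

p̂₁ = 86/364 ≈ 0.23626, p̂₂ = 52/277 ≈ 0.18773.
Pooled p̂ = (86+52)/(364+277) = 138/641 = 0.21529.
SE = √(p̂(1−p̂)(1/n₁+1/n₂)) = √(0.21529·0.78471·0.00635736) = √(0.00107401) = 0.03277.
z = (0.23626 − 0.18773)/0.03277 = 0.04853/0.03277 = 1.481.
p-value = P(Z > 1.481) ≈ 0.0693; since p > α = 0.025, fail to reject H₀.

z = 1.481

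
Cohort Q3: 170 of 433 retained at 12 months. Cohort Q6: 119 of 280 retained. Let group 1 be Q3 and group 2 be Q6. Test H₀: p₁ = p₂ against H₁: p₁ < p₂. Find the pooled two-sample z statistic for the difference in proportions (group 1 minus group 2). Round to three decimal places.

p̂₁ = 170/433 = 0.39261, p̂₂ = 119/280 = 0.42500.
Pooled p̂ = (170+119)/(433+280) = 289/713 = 0.40533.
SE = √(p̂(1−p̂)(1/n₁+1/n₂)) = √(0.40533·0.59467·0.0058809) = √(0.00141752) = 0.03765.
z = (0.39261 − 0.42500)/0.03765 = -0.03239/0.03765 = -0.860.

z = -0.860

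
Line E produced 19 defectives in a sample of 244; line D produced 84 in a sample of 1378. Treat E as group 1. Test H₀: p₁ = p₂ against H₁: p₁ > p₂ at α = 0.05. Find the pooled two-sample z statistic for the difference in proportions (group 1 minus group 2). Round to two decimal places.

z = 1.00

p̂₁ = 19/244 ≈ 0.0779, p̂₂ = 84/1378 ≈ 0.0610.
Pooled p̂ = (19+84)/(244+1378) = 103/1622 = 0.0635.
SE = √(p̂(1−p̂)(1/n₁+1/n₂)) = √(0.0635·0.9365·0.00482405) = √(0.000286883) = 0.0169.
z = (0.0779 − 0.0610)/0.0169 = 0.0169/0.0169 = 1.00.
p-value = P(Z > 0.998) ≈ 0.1590. With α = 0.05, fail to reject H₀.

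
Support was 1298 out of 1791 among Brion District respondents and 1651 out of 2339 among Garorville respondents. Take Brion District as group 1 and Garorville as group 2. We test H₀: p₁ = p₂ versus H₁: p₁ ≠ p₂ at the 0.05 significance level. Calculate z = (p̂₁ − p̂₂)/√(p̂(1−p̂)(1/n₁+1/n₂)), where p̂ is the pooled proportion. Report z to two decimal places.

z = 1.33

p̂₁ = 1298/1791 = 0.72473, p̂₂ = 1651/2339 = 0.70586.
Pooled p̂ = (1298+1651)/(1791+2339) = 2949/4130 = 0.71404.
SE = √(p̂(1−p̂)(1/n₁+1/n₂)) = √(0.71404·0.28596·0.00098588) = √(0.000201302) = 0.01419.
z = (0.72473 − 0.70586)/0.01419 = 0.01887/0.01419 = 1.33.
p-value = 2·P(Z > 1.331) ≈ 0.1833; since p > α = 0.05, fail to reject H₀.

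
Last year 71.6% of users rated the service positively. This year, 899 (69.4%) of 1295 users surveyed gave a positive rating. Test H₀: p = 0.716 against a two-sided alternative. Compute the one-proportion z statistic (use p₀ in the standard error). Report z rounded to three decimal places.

z = -1.739

p̂ = 899/1295 = 0.69421.
SE = √(p₀(1−p₀)/n) = √(0.20334/1295) = 0.01253.
z = (0.69421 − 0.716)/0.01253 = -0.02179/0.01253 = -1.739.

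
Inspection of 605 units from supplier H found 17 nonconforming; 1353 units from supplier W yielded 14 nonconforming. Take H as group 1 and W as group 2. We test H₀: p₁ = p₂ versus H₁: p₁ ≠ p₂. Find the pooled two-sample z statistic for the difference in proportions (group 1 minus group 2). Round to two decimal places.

z = 2.91

p̂₁ = 17/605 = 0.02810, p̂₂ = 14/1353 = 0.01035.
Pooled p̂ = (17+14)/(605+1353) = 31/1958 = 0.01583.
SE = √(p̂(1−p̂)(1/n₁+1/n₂)) = √(0.01583·0.98417·0.00239199) = √(3.72716e-05) = 0.00611.
z = (0.02810 − 0.01035)/0.00611 = 0.01775/0.00611 = 2.91.
Two-sided p-value ≈ 2·Φ(−2.908) = 0.0036.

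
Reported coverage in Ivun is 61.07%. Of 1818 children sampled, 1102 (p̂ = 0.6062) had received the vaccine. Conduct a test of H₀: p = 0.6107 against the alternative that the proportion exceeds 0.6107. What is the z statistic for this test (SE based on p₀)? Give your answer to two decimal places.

p̂ = 1102/1818 = 0.60616.
SE = √(p₀(1−p₀)/n) = √(0.23775/1818) = 0.01144.
z = (0.60616 − 0.6107)/0.01144 = -0.00454/0.01144 = -0.40.
p-value = P(Z > -0.397) ≈ 0.6543.

z = -0.40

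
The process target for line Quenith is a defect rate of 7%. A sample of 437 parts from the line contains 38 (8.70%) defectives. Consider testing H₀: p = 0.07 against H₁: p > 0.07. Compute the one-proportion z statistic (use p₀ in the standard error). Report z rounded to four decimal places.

p̂ = 38/437 = 0.086957.
SE = √(p₀(1−p₀)/n) = √(0.0651/437) = 0.012205.
z = (0.086957 − 0.07)/0.012205 = 0.016957/0.012205 = 1.3893.

z = 1.3893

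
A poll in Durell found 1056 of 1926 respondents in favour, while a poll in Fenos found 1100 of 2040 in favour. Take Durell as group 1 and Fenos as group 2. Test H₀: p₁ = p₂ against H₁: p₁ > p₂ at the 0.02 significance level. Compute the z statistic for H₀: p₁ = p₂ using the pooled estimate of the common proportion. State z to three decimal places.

z = 0.573

p̂₁ = 1056/1926 = 0.54829, p̂₂ = 1100/2040 = 0.53922.
Pooled p̂ = (1056+1100)/(1926+2040) = 2156/3966 = 0.54362.
SE = √(p̂(1−p̂)(1/n₁+1/n₂)) = √(0.54362·0.45638·0.00100941) = √(0.000250431) = 0.01583.
z = (0.54829 − 0.53922)/0.01583 = 0.00907/0.01583 = 0.573.
p-value = P(Z > 0.573) ≈ 0.2833. With α = 0.02, fail to reject H₀.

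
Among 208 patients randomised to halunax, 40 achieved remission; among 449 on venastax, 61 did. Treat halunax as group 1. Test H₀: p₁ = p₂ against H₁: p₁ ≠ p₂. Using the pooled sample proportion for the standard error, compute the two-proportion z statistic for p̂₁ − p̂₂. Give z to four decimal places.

z = 1.8660

p̂₁ = 40/208 ≈ 0.192308, p̂₂ = 61/449 ≈ 0.135857.
Pooled p̂ = (40+61)/(208+449) = 101/657 = 0.153729.
SE = √(p̂(1−p̂)(1/n₁+1/n₂)) = √(0.153729·0.846271·0.00703486) = √(0.000915211) = 0.030252.
z = (0.192308 − 0.135857)/0.030252 = 0.056451/0.030252 = 1.8660.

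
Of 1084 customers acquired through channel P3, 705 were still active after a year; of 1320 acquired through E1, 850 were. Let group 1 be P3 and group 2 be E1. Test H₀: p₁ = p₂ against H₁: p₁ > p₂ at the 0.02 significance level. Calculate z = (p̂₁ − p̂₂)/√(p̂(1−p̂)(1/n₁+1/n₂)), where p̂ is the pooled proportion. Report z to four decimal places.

p̂₁ = 705/1084 = 0.650369, p̂₂ = 850/1320 = 0.643939.
Pooled p̂ = (705+850)/(1084+1320) = 1555/2404 = 0.646839.
SE = √(0.228438 × 0.00168008) = 0.019591.
z = (0.650369 − 0.643939)/0.019591 = 0.006430/0.019591 = 0.3282.
p-value = P(Z > 0.328) ≈ 0.3714, so at α = 0.02 we fail to reject H₀.

z = 0.3282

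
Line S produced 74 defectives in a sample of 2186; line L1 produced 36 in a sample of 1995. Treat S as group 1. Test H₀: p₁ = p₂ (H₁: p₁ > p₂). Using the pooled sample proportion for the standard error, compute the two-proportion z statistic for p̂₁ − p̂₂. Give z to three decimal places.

z = 3.190

p̂₁ = 74/2186 = 0.0338518, p̂₂ = 36/1995 = 0.0180451.
Pooled p̂ = (74+36)/(2186+1995) = 110/4181 = 0.0263095.
SE = √(p̂(1−p̂)(1/n₁+1/n₂)) = √(0.0263095·0.9736905·0.00095871) = √(2.45596e-05) = 0.0049558.
z = (0.0338518 − 0.0180451)/0.0049558 = 0.0158067/0.0049558 = 3.190.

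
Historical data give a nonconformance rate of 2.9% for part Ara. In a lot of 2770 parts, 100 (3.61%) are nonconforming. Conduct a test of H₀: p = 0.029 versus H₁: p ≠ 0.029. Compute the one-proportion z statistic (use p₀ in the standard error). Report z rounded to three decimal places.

z = 2.227

p̂ = 100/2770 ≈ 0.036101.
Standard error under H₀: √(0.029×0.971/2770) = 0.003188.
z = (0.036101 − 0.029)/0.003188 = 0.007101/0.003188 = 2.227.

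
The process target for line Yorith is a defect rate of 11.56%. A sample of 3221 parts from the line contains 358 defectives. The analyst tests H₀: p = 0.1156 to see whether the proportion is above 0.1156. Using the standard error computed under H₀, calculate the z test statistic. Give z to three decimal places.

p̂ = 358/3221 = 0.111146.
Under H₀, SE = √(0.1156·0.8844/3221) = √(3.17407e-05) = 0.005634.
z = (0.111146 − 0.1156)/0.005634 = -0.004454/0.005634 = -0.791.

z = -0.791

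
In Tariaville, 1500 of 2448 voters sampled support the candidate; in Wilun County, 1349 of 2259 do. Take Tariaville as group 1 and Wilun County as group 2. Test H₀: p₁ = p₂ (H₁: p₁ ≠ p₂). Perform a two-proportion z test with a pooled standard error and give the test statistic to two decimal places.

p̂₁ = 1500/2448 = 0.61275, p̂₂ = 1349/2259 = 0.59717.
Pooled p̂ = (1500+1349)/(2448+2259) = 2849/4707 = 0.60527.
SE = √(p̂(1−p̂)(1/n₁+1/n₂)) = √(0.60527·0.39473·0.00085117) = √(0.00020336) = 0.01426.
z = (0.61275 − 0.59717)/0.01426 = 0.01558/0.01426 = 1.09.
p-value = 2·P(Z > 1.092) ≈ 0.2747.

z = 1.09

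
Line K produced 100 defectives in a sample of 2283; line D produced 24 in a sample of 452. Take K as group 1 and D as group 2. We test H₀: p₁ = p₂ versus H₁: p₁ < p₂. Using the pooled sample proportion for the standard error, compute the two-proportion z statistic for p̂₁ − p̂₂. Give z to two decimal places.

p̂₁ = 100/2283 ≈ 0.0438, p̂₂ = 24/452 ≈ 0.0531.
Pooled p̂ = (100+24)/(2283+452) = 124/2735 = 0.0453.
SE = √(p̂(1−p̂)(1/n₁+1/n₂)) = √(0.0453·0.9547·0.00265041) = √(0.000114717) = 0.0107.
z = (0.0438 − 0.0531)/0.0107 = -0.0093/0.0107 = -0.87.

z = -0.87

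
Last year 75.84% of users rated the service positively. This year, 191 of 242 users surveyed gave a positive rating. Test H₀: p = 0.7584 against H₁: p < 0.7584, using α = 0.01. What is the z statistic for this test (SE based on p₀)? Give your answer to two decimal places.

z = 1.12

p̂ = 191/242 = 0.7893.
Under H₀, SE = √(0.7584·0.2416/242) = √(0.000757146) = 0.0275.
z = (0.7893 − 0.7584)/0.0275 = 0.0309/0.0275 = 1.12.
p-value = P(Z < 1.121) ≈ 0.8689. With α = 0.01, fail to reject H₀.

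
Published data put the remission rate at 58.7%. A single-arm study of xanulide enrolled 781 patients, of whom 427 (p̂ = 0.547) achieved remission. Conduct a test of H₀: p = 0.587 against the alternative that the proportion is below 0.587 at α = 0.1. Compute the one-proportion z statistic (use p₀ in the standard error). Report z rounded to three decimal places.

z = -2.285

p̂ = 427/781 ≈ 0.54673.
Under H₀, SE = √(0.587·0.413/781) = √(0.000310411) = 0.01762.
z = (0.54673 − 0.587)/0.01762 = -0.04027/0.01762 = -2.285.
p-value = P(Z < -2.285) ≈ 0.0111. With α = 0.1, reject H₀.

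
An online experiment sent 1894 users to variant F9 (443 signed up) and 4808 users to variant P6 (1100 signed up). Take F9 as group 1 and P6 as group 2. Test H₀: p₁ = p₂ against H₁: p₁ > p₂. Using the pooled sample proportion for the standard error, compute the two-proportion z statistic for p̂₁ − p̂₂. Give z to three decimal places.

z = 0.448

p̂₁ = 443/1894 = 0.233897, p̂₂ = 1100/4808 = 0.228785.
Pooled p̂ = (443+1100)/(1894+4808) = 1543/6702 = 0.230230.
SE = √(0.177224 × 0.00073597) = 0.011421.
z = (0.233897 − 0.228785)/0.011421 = 0.005112/0.011421 = 0.448.
p-value = P(Z > 0.448) ≈ 0.3272.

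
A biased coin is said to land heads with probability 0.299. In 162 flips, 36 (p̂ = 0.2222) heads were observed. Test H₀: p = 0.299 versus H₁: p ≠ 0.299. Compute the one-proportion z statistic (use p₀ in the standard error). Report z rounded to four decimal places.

z = -2.1345

p̂ = 36/162 = 0.222222.
SE = √(p₀(1−p₀)/n) = √(0.2096/162) = 0.035970.
z = (0.222222 − 0.299)/0.035970 = -0.076778/0.035970 = -2.1345.
p-value = 2·P(Z > 2.135) ≈ 0.0328.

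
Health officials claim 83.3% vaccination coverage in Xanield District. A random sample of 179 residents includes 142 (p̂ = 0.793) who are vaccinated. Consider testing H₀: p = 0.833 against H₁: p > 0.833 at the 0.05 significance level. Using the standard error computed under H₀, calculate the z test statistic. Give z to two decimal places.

z = -1.42

p̂ = 142/179 = 0.7933.
SE = √(p₀(1−p₀)/n) = √(0.13911/179) = 0.0279.
z = (0.7933 − 0.833)/0.0279 = -0.0397/0.0279 = -1.42.
p-value = P(Z > -1.424) ≈ 0.9228. With α = 0.05, fail to reject H₀.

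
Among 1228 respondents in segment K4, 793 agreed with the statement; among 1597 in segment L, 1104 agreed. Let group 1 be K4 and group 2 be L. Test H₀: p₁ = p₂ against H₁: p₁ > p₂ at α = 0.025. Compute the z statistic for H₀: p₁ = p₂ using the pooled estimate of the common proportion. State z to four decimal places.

z = -2.5542

p̂₁ = 793/1228 = 0.645765, p̂₂ = 1104/1597 = 0.691296.
Pooled p̂ = (793+1104)/(1228+1597) = 1897/2825 = 0.671504.
SE = √(p̂(1−p̂)(1/n₁+1/n₂)) = √(0.671504·0.328496·0.00144051) = √(0.000317756) = 0.017826.
z = (0.645765 − 0.691296)/0.017826 = -0.045531/0.017826 = -2.5542.
p-value = P(Z > -2.554) ≈ 0.9947; since p > α = 0.025, fail to reject H₀.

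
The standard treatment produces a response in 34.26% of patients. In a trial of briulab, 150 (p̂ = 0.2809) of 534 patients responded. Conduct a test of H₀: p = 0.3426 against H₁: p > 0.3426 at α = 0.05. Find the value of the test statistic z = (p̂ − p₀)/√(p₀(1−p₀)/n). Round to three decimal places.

z = -3.004

p̂ = 150/534 = 0.28090.
Standard error under H₀: √(0.3426×0.6574/534) = 0.02054.
z = (0.28090 − 0.3426)/0.02054 = -0.06170/0.02054 = -3.004.
p-value = P(Z > -3.004) ≈ 0.9987. With α = 0.05, fail to reject H₀.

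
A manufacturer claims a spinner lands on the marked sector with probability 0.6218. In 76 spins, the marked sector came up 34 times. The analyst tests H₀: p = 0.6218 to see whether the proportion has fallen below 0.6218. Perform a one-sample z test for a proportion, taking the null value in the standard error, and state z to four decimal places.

p̂ = 34/76 = 0.447368.
SE = √(p₀(1−p₀)/n) = √(0.23516/76) = 0.055626.
z = (0.447368 − 0.6218)/0.055626 = -0.174432/0.055626 = -3.1358.
p-value = P(Z < -3.136) ≈ 0.0009.

z = -3.1358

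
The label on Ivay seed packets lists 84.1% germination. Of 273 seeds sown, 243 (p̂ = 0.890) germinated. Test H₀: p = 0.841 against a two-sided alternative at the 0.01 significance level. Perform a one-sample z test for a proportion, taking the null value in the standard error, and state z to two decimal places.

p̂ = 243/273 ≈ 0.8901.
Under H₀, SE = √(0.841·0.159/273) = √(0.000489813) = 0.0221.
z = (0.8901 − 0.841)/0.0221 = 0.0491/0.0221 = 2.22.
p-value = 2·P(Z > 2.219) ≈ 0.0265. With α = 0.01, fail to reject H₀.

z = 2.22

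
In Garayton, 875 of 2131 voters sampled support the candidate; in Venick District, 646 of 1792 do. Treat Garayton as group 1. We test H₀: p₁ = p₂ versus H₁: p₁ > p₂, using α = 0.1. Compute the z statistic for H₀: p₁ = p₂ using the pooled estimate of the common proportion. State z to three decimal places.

z = 3.209

p̂₁ = 875/2131 ≈ 0.41061, p̂₂ = 646/1792 ≈ 0.36049.
Pooled p̂ = (875+646)/(2131+1792) = 1521/3923 = 0.38771.
SE = √(0.237392 × 0.0010273) = 0.01562.
z = (0.41061 − 0.36049)/0.01562 = 0.05012/0.01562 = 3.209.
p-value = P(Z > 3.209) ≈ 0.0007. With α = 0.1, reject H₀.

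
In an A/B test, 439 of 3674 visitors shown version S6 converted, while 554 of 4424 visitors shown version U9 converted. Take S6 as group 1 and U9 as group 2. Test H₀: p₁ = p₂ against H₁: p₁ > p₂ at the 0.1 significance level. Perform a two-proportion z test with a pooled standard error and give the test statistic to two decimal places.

p̂₁ = 439/3674 ≈ 0.1195, p̂₂ = 554/4424 ≈ 0.1252.
Pooled p̂ = (439+554)/(3674+4424) = 993/8098 = 0.1226.
SE = √(p̂(1−p̂)(1/n₁+1/n₂)) = √(0.1226·0.8774·0.000498223) = √(5.3602e-05) = 0.0073.
z = (0.1195 − 0.1252)/0.0073 = -0.0057/0.0073 = -0.78.
p-value = P(Z > -0.784) ≈ 0.7834; since p > α = 0.1, fail to reject H₀.

z = -0.78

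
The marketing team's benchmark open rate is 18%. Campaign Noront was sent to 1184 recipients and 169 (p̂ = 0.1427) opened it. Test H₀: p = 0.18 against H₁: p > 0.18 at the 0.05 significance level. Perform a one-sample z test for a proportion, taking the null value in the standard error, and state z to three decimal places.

p̂ = 169/1184 = 0.1427365.
Under H₀, SE = √(0.18·0.82/1184) = √(0.000124662) = 0.0111652.
z = (0.1427365 − 0.18)/0.0111652 = -0.0372635/0.0111652 = -3.337.
p-value = P(Z > -3.337) ≈ 0.9996, so at α = 0.05 we fail to reject H₀.

z = -3.337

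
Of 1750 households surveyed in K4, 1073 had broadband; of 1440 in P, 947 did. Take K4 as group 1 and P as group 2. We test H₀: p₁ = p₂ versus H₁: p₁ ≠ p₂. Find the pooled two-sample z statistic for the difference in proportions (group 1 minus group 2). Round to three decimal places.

p̂₁ = 1073/1750 = 0.61314, p̂₂ = 947/1440 = 0.65764.
Pooled p̂ = (1073+947)/(1750+1440) = 2020/3190 = 0.63323.
SE = √(0.23225 × 0.00126587) = 0.01715.
z = (0.61314 − 0.65764)/0.01715 = -0.04450/0.01715 = -2.595.
Two-sided p-value ≈ 2·Φ(−2.595) = 0.0095.

z = -2.595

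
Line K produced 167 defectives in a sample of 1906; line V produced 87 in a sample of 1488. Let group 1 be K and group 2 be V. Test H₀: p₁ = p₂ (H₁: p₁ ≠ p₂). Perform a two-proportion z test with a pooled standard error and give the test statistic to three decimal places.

p̂₁ = 167/1906 = 0.087618, p̂₂ = 87/1488 = 0.058468.
Pooled p̂ = (167+87)/(1906+1488) = 254/3394 = 0.074838.
SE = √(0.0692372 × 0.0011967) = 0.009103.
z = (0.087618 − 0.058468)/0.009103 = 0.029150/0.009103 = 3.202.

z = 3.202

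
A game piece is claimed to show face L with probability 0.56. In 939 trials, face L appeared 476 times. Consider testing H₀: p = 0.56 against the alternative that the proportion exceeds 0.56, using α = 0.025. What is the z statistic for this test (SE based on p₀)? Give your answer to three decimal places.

p̂ = 476/939 ≈ 0.50692.
Under H₀, SE = √(0.56·0.44/939) = √(0.000262407) = 0.01620.
z = (0.50692 − 0.56)/0.01620 = -0.05308/0.01620 = -3.277.
p-value = P(Z > -3.277) ≈ 0.9995. With α = 0.025, fail to reject H₀.

z = -3.277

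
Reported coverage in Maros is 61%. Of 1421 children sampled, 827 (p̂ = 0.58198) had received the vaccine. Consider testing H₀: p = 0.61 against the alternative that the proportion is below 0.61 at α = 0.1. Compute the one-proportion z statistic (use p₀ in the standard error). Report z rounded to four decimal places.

z = -2.1652

p̂ = 827/1421 = 0.581985.
Standard error under H₀: √(0.61×0.39/1421) = 0.012939.
z = (0.581985 − 0.61)/0.012939 = -0.028015/0.012939 = -2.1652.
p-value = P(Z < -2.165) ≈ 0.0152. With α = 0.1, reject H₀.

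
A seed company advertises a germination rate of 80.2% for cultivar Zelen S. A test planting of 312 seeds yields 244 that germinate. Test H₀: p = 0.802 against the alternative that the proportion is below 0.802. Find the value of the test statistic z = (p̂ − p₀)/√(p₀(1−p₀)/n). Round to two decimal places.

z = -0.88

p̂ = 244/312 ≈ 0.7821.
Under H₀, SE = √(0.802·0.198/312) = √(0.000508962) = 0.0226.
z = (0.7821 − 0.802)/0.0226 = -0.0199/0.0226 = -0.88.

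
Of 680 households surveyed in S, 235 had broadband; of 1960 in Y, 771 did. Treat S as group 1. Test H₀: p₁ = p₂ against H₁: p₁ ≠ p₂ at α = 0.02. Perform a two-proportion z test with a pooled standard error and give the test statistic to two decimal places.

z = -2.21

p̂₁ = 235/680 ≈ 0.3456, p̂₂ = 771/1960 ≈ 0.3934.
Pooled p̂ = (235+771)/(680+1960) = 1006/2640 = 0.3811.
SE = √(0.235853 × 0.00198079) = 0.0216.
z = (0.3456 − 0.3934)/0.0216 = -0.0478/0.0216 = -2.21.
Two-sided p-value ≈ 2·Φ(−2.211) = 0.0271. With α = 0.02, fail to reject H₀.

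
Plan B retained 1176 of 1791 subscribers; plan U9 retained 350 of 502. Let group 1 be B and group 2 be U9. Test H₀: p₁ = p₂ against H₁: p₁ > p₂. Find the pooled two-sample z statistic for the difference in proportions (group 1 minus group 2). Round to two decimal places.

p̂₁ = 1176/1791 = 0.65662, p̂₂ = 350/502 = 0.69721.
Pooled p̂ = (1176+350)/(1791+502) = 1526/2293 = 0.66550.
SE = √(0.222609 × 0.00255038) = 0.02383.
z = (0.65662 − 0.69721)/0.02383 = -0.04059/0.02383 = -1.70.

z = -1.70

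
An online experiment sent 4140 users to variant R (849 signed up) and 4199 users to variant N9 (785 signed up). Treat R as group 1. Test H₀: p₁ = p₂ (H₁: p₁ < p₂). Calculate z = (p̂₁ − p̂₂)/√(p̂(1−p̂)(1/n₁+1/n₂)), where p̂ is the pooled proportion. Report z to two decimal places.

p̂₁ = 849/4140 = 0.205072, p̂₂ = 785/4199 = 0.186949.
Pooled p̂ = (849+785)/(4140+4199) = 1634/8339 = 0.195947.
SE = √(0.157552 × 0.000479698) = 0.008694.
z = (0.205072 − 0.186949)/0.008694 = 0.018123/0.008694 = 2.08.

z = 2.08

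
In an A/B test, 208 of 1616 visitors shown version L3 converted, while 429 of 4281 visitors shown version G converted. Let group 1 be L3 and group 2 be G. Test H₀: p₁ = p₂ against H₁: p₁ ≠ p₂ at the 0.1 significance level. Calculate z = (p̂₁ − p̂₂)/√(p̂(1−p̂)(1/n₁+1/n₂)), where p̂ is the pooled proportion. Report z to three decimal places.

z = 3.145

p̂₁ = 208/1616 ≈ 0.128713, p̂₂ = 429/4281 ≈ 0.100210.
Pooled p̂ = (208+429)/(1616+4281) = 637/5897 = 0.108021.
SE = √(0.0963525 × 0.000852402) = 0.009063.
z = (0.128713 − 0.100210)/0.009063 = 0.028503/0.009063 = 3.145.
Two-sided p-value ≈ 2·Φ(−3.145) = 0.0017, so at α = 0.1 we reject H₀.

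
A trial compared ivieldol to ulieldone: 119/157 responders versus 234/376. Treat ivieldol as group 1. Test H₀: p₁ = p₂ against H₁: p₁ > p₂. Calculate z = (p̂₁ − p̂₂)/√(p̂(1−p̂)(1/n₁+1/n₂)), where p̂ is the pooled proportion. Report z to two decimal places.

p̂₁ = 119/157 ≈ 0.7580, p̂₂ = 234/376 ≈ 0.6223.
Pooled p̂ = (119+234)/(157+376) = 353/533 = 0.6623.
SE = √(0.223662 × 0.009029) = 0.0449.
z = (0.7580 − 0.6223)/0.0449 = 0.1357/0.0449 = 3.02.

z = 3.02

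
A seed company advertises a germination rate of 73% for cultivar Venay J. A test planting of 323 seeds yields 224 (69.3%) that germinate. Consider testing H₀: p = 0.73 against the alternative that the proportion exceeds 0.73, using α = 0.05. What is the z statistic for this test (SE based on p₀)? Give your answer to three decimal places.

z = -1.478

p̂ = 224/323 = 0.69350.
Under H₀, SE = √(0.73·0.27/323) = √(0.000610217) = 0.02470.
z = (0.69350 − 0.73)/0.02470 = -0.03650/0.02470 = -1.478.
p-value = P(Z > -1.478) ≈ 0.9302; since p > α = 0.05, fail to reject H₀.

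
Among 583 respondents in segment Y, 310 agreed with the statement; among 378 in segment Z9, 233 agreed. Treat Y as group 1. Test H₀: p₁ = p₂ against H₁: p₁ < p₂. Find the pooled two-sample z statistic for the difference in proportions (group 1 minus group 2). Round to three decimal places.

z = -2.586

p̂₁ = 310/583 = 0.53173, p̂₂ = 233/378 = 0.61640.
Pooled p̂ = (310+233)/(583+378) = 543/961 = 0.56504.
SE = √(p̂(1−p̂)(1/n₁+1/n₂)) = √(0.56504·0.43496·0.00436077) = √(0.00107175) = 0.03274.
z = (0.53173 − 0.61640)/0.03274 = -0.08467/0.03274 = -2.586.
p-value = P(Z < -2.586) ≈ 0.0049.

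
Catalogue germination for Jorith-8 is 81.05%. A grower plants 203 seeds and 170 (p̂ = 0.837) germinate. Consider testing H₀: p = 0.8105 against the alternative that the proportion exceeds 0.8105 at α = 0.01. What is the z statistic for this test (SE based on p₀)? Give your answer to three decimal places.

p̂ = 170/203 = 0.83744.
Standard error under H₀: √(0.8105×0.1895/203) = 0.02751.
z = (0.83744 − 0.8105)/0.02751 = 0.02694/0.02751 = 0.979.
p-value = P(Z > 0.979) ≈ 0.1637. With α = 0.01, fail to reject H₀.

z = 0.979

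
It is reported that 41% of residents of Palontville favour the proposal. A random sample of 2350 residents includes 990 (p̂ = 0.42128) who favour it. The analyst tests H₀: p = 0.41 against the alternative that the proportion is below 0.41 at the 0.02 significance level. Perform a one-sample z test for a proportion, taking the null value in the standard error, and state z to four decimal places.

p̂ = 990/2350 = 0.421277.
Standard error under H₀: √(0.41×0.59/2350) = 0.010146.
z = (0.421277 − 0.41)/0.010146 = 0.011277/0.010146 = 1.1115.
p-value = P(Z < 1.111) ≈ 0.8668. With α = 0.02, fail to reject H₀.

z = 1.1115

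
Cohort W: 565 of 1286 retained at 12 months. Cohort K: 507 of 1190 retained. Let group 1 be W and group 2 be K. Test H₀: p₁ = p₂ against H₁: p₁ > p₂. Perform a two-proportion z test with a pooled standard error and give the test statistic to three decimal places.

z = 0.667

p̂₁ = 565/1286 = 0.43935, p̂₂ = 507/1190 = 0.42605.
Pooled p̂ = (565+507)/(1286+1190) = 1072/2476 = 0.43296.
SE = √(p̂(1−p̂)(1/n₁+1/n₂)) = √(0.43296·0.56704·0.00161794) = √(0.000397213) = 0.01993.
z = (0.43935 − 0.42605)/0.01993 = 0.01330/0.01993 = 0.667.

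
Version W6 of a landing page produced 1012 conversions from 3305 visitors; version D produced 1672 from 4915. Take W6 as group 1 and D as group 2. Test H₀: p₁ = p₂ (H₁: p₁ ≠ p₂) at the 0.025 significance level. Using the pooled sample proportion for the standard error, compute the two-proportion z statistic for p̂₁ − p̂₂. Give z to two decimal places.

p̂₁ = 1012/3305 = 0.30620, p̂₂ = 1672/4915 = 0.34018.
Pooled p̂ = (1012+1672)/(3305+4915) = 2684/8220 = 0.32652.
SE = √(0.219905 × 0.000506031) = 0.01055.
z = (0.30620 − 0.34018)/0.01055 = -0.03398/0.01055 = -3.22.
p-value = 2·P(Z > 3.221) ≈ 0.0013, so at α = 0.025 we reject H₀.

z = -3.22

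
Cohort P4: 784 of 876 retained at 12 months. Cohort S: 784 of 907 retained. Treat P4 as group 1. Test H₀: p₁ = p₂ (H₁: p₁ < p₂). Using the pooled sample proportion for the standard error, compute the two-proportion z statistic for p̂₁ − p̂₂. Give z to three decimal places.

z = 1.983

p̂₁ = 784/876 = 0.89498, p̂₂ = 784/907 = 0.86439.
Pooled p̂ = (784+784)/(876+907) = 1568/1783 = 0.87942.
SE = √(0.106043 × 0.00224409) = 0.01543.
z = (0.89498 − 0.86439)/0.01543 = 0.03059/0.01543 = 1.983.
p-value = P(Z < 1.983) ≈ 0.9763.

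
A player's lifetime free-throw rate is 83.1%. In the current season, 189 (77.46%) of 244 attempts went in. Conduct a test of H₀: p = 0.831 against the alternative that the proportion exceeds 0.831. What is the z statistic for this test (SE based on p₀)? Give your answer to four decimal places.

p̂ = 189/244 ≈ 0.774590.
Under H₀, SE = √(0.831·0.169/244) = √(0.00057557) = 0.023991.
z = (0.774590 − 0.831)/0.023991 = -0.056410/0.023991 = -2.3513.
p-value = P(Z > -2.351) ≈ 0.9906.

z = -2.3513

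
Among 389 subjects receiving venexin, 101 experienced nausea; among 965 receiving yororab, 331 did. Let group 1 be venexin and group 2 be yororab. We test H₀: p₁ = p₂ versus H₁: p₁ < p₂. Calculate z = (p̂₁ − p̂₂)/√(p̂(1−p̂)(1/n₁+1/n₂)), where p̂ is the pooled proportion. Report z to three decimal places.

z = -2.978

p̂₁ = 101/389 = 0.259640, p̂₂ = 331/965 = 0.343005.
Pooled p̂ = (101+331)/(389+965) = 432/1354 = 0.319055.
SE = √(p̂(1−p̂)(1/n₁+1/n₂)) = √(0.319055·0.680945·0.00360696) = √(0.000783644) = 0.027994.
z = (0.259640 − 0.343005)/0.027994 = -0.083365/0.027994 = -2.978.
p-value = P(Z < -2.978) ≈ 0.0015.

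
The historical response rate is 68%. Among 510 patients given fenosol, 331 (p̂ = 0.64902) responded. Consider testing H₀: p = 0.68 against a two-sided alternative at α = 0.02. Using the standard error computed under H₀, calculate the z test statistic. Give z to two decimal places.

z = -1.50

p̂ = 331/510 = 0.6490.
SE = √(p₀(1−p₀)/n) = √(0.2176/510) = 0.0207.
z = (0.6490 − 0.68)/0.0207 = -0.0310/0.0207 = -1.50.
p-value = 2·P(Z > 1.500) ≈ 0.1337. With α = 0.02, fail to reject H₀.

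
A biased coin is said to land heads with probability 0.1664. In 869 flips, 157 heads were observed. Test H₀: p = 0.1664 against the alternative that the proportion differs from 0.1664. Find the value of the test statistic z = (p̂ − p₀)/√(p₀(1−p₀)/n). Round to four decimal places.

p̂ = 157/869 = 0.180667.
Standard error under H₀: √(0.1664×0.8336/869) = 0.012634.
z = (0.180667 − 0.1664)/0.012634 = 0.014267/0.012634 = 1.1293.

z = 1.1293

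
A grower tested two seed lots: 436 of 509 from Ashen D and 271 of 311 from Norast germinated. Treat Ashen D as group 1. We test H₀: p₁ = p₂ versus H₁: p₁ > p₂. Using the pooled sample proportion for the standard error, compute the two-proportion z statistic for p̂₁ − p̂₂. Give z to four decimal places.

z = -0.5966

p̂₁ = 436/509 = 0.856582, p̂₂ = 271/311 = 0.871383.
Pooled p̂ = (436+271)/(509+311) = 707/820 = 0.862195.
SE = √(p̂(1−p̂)(1/n₁+1/n₂)) = √(0.862195·0.137805·0.00518007) = √(0.000615469) = 0.024809.
z = (0.856582 − 0.871383)/0.024809 = -0.014801/0.024809 = -0.5966.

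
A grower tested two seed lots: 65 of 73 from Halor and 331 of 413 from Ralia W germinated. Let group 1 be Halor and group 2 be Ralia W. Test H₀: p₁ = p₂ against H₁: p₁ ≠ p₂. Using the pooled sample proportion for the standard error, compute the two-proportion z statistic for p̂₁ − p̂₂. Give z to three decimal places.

z = 1.804

p̂₁ = 65/73 = 0.89041, p̂₂ = 331/413 = 0.80145.
Pooled p̂ = (65+331)/(73+413) = 396/486 = 0.81481.
SE = √(0.150892 × 0.0161199) = 0.04932.
z = (0.89041 − 0.80145)/0.04932 = 0.08896/0.04932 = 1.804.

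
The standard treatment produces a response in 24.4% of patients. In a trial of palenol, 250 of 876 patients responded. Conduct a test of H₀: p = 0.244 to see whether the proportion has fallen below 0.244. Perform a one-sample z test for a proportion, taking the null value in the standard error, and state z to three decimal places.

z = 2.852

p̂ = 250/876 ≈ 0.285388.
SE = √(p₀(1−p₀)/n) = √(0.18446/876) = 0.014511.
z = (0.285388 − 0.244)/0.014511 = 0.041388/0.014511 = 2.852.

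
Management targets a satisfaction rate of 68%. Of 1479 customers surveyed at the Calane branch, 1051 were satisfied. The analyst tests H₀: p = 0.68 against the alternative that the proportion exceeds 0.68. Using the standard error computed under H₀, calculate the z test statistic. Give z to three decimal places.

p̂ = 1051/1479 ≈ 0.71062.
Under H₀, SE = √(0.68·0.32/1479) = √(0.000147126) = 0.01213.
z = (0.71062 − 0.68)/0.01213 = 0.03062/0.01213 = 2.524.
p-value = P(Z > 2.524) ≈ 0.0058.

z = 2.524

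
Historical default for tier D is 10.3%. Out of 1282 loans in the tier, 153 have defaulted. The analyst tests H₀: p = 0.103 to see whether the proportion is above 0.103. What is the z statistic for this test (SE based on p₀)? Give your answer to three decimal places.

z = 1.925

p̂ = 153/1282 ≈ 0.11934.
SE = √(p₀(1−p₀)/n) = √(0.092391/1282) = 0.00849.
z = (0.11934 − 0.103)/0.00849 = 0.01634/0.00849 = 1.925.
p-value = P(Z > 1.925) ≈ 0.0271.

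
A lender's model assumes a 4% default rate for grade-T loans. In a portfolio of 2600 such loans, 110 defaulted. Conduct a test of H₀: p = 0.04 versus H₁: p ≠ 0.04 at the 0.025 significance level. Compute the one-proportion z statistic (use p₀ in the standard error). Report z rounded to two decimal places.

z = 0.60

p̂ = 110/2600 = 0.04231.
Standard error under H₀: √(0.04×0.96/2600) = 0.00384.
z = (0.04231 − 0.04)/0.00384 = 0.00231/0.00384 = 0.60.
Two-sided p-value ≈ 2·Φ(−0.600) = 0.5482. With α = 0.025, fail to reject H₀.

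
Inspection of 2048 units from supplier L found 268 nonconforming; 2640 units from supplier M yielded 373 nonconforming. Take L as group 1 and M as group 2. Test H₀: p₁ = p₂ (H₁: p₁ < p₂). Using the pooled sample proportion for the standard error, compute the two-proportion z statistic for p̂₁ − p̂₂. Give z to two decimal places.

p̂₁ = 268/2048 = 0.1309, p̂₂ = 373/2640 = 0.1413.
Pooled p̂ = (268+373)/(2048+2640) = 641/4688 = 0.1367.
SE = √(0.118036 × 0.000867069) = 0.0101.
z = (0.1309 − 0.1413)/0.0101 = -0.0104/0.0101 = -1.03.

z = -1.03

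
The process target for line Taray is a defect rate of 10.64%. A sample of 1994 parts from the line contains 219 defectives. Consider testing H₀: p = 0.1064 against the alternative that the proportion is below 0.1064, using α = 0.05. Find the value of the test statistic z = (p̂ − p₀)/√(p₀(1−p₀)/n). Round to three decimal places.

p̂ = 219/1994 ≈ 0.109829.
SE = √(p₀(1−p₀)/n) = √(0.095079/1994) = 0.006905.
z = (0.109829 − 0.1064)/0.006905 = 0.003429/0.006905 = 0.497.
p-value = P(Z < 0.497) ≈ 0.6903; since p > α = 0.05, fail to reject H₀.

z = 0.497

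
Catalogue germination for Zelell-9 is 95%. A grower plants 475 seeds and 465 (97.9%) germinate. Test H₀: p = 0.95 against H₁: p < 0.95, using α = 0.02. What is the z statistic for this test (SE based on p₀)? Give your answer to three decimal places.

z = 2.895

p̂ = 465/475 ≈ 0.97895.
SE = √(p₀(1−p₀)/n) = √(0.0475/475) = 0.01000.
z = (0.97895 − 0.95)/0.01000 = 0.02895/0.01000 = 2.895.
p-value = P(Z < 2.895) ≈ 0.9981, so at α = 0.02 we fail to reject H₀.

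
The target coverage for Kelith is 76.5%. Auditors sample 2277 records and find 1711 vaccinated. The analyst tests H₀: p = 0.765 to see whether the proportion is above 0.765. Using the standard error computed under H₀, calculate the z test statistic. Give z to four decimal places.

z = -1.5275

p̂ = 1711/2277 ≈ 0.751427.
Under H₀, SE = √(0.765·0.235/2277) = √(7.89526e-05) = 0.008886.
z = (0.751427 − 0.765)/0.008886 = -0.013573/0.008886 = -1.5275.
p-value = P(Z > -1.528) ≈ 0.9367.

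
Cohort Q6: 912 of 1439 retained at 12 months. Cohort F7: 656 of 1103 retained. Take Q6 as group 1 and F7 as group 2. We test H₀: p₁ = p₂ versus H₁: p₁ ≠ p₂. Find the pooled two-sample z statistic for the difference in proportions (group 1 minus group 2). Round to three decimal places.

p̂₁ = 912/1439 ≈ 0.63377, p̂₂ = 656/1103 ≈ 0.59474.
Pooled p̂ = (912+656)/(1439+1103) = 1568/2542 = 0.61684.
SE = √(0.236349 × 0.00160155) = 0.01946.
z = (0.63377 − 0.59474)/0.01946 = 0.03903/0.01946 = 2.006.

z = 2.006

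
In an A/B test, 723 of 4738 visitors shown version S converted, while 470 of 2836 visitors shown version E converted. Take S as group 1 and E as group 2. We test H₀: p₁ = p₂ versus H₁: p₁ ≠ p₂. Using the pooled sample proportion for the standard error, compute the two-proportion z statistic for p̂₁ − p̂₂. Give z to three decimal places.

p̂₁ = 723/4738 = 0.15260, p̂₂ = 470/2836 = 0.16573.
Pooled p̂ = (723+470)/(4738+2836) = 1193/7574 = 0.15751.
SE = √(0.132702 × 0.000563669) = 0.00865.
z = (0.15260 − 0.16573)/0.00865 = -0.01313/0.00865 = -1.518.
p-value = 2·P(Z > 1.518) ≈ 0.1290.

z = -1.518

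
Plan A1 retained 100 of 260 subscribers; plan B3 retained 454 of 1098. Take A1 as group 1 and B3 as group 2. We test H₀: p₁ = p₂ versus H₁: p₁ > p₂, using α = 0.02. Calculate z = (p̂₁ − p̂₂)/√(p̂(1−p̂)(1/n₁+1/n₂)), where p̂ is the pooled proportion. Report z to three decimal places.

z = -0.852

p̂₁ = 100/260 = 0.384615, p̂₂ = 454/1098 = 0.413479.
Pooled p̂ = (100+454)/(260+1098) = 554/1358 = 0.407953.
SE = √(p̂(1−p̂)(1/n₁+1/n₂)) = √(0.407953·0.592047·0.0047569) = √(0.00114892) = 0.033896.
z = (0.384615 − 0.413479)/0.033896 = -0.028864/0.033896 = -0.852.
p-value = P(Z > -0.852) ≈ 0.8028. With α = 0.02, fail to reject H₀.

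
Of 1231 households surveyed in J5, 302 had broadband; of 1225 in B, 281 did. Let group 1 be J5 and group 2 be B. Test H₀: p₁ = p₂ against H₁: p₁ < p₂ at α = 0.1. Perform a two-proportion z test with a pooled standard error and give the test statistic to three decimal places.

z = 0.928

p̂₁ = 302/1231 = 0.24533, p̂₂ = 281/1225 = 0.22939.
Pooled p̂ = (302+281)/(1231+1225) = 583/2456 = 0.23738.
SE = √(0.18103 × 0.00162867) = 0.01717.
z = (0.24533 − 0.22939)/0.01717 = 0.01594/0.01717 = 0.928.
p-value = P(Z < 0.928) ≈ 0.8234; since p > α = 0.1, fail to reject H₀.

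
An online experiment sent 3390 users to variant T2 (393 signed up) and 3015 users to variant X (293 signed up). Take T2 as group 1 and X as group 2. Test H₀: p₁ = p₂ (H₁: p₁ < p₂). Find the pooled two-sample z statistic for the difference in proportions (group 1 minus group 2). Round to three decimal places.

p̂₁ = 393/3390 ≈ 0.11593, p̂₂ = 293/3015 ≈ 0.09718.
Pooled p̂ = (393+293)/(3390+3015) = 686/6405 = 0.10710.
SE = √(p̂(1−p̂)(1/n₁+1/n₂)) = √(0.10710·0.89290·0.00062666) = √(5.99291e-05) = 0.00774.
z = (0.11593 − 0.09718)/0.00774 = 0.01875/0.00774 = 2.422.
p-value = P(Z < 2.422) ≈ 0.9923.

z = 2.422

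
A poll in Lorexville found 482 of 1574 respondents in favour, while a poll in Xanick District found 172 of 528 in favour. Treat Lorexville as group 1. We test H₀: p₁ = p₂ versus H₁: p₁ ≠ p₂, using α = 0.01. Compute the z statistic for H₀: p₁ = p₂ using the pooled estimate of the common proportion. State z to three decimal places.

z = -0.839

p̂₁ = 482/1574 ≈ 0.30623, p̂₂ = 172/528 ≈ 0.32576.
Pooled p̂ = (482+172)/(1574+528) = 654/2102 = 0.31113.
SE = √(0.214329 × 0.00252926) = 0.02328.
z = (0.30623 − 0.32576)/0.02328 = -0.01953/0.02328 = -0.839.
Two-sided p-value ≈ 2·Φ(−0.839) = 0.4015; since p > α = 0.01, fail to reject H₀.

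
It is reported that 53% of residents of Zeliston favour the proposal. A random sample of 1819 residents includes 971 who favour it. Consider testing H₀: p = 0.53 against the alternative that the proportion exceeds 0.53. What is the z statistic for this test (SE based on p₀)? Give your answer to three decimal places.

p̂ = 971/1819 ≈ 0.53381.
Under H₀, SE = √(0.53·0.47/1819) = √(0.000136943) = 0.01170.
z = (0.53381 − 0.53)/0.01170 = 0.00381/0.01170 = 0.326.

z = 0.326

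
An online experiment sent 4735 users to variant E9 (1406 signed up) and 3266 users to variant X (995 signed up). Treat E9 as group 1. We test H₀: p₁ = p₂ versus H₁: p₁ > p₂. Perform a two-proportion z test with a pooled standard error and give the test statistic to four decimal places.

p̂₁ = 1406/4735 = 0.296938, p̂₂ = 995/3266 = 0.304654.
Pooled p̂ = (1406+995)/(4735+3266) = 2401/8001 = 0.300087.
SE = √(p̂(1−p̂)(1/n₁+1/n₂)) = √(0.300087·0.699913·0.000517378) = √(0.000108668) = 0.010424.
z = (0.296938 − 0.304654)/0.010424 = -0.007716/0.010424 = -0.7402.

z = -0.7402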